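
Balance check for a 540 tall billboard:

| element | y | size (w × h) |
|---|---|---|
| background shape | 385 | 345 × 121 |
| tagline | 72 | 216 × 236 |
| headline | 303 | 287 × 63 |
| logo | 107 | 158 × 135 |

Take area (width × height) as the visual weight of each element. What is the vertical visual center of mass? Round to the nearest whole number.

y ≈ 208

Areas → weights: background shape 345·121 = 41745, tagline 216·236 = 50976, headline 287·63 = 18081, logo 158·135 = 21330; Σw = 132132.
Σw·y = 41745·385 + 50976·72 + 18081·303 + 21330·107 = 27502950, so ȳ = 27502950/132132 ≈ 208.15.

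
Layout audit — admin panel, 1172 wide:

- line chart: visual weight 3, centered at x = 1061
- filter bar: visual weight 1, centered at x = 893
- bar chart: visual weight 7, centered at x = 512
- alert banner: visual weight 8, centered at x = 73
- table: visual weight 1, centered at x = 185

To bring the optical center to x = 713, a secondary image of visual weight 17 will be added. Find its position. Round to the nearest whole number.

After adding the secondary image, total weight = 3 + 1 + 7 + 8 + 1 + 17 = 37.
x: need Σw·x = 37·713 = 26381. Existing = 3·1061 + 1·893 + 7·512 + 8·73 + 1·185 = 8429. Remainder 17952 / 17 ≈ 1056.00.

x ≈ 1056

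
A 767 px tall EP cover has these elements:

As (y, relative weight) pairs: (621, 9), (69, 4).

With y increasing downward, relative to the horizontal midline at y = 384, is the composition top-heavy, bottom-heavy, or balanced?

bottom-heavy

Weights sum to 9 + 4 = 13.
Σw·y = 9·621 + 4·69 = 5865, so ȳ = 5865/13 ≈ 451.15.
451.2 lies below (larger y than) the midline 384, so the layout is bottom-heavy.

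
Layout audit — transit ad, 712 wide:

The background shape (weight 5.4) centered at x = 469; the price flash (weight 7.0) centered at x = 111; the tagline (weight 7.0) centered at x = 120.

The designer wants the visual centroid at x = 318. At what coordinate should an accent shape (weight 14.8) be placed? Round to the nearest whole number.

After adding the accent shape, total weight = 5.4 + 7.0 + 7.0 + 14.8 = 34.2.
x: need Σw·x = 34.2·318 = 10875.6. Existing = 5.4·469 + 7.0·111 + 7.0·120 = 4149.6. Remainder 6726.0 / 14.8 ≈ 454.46.

x ≈ 454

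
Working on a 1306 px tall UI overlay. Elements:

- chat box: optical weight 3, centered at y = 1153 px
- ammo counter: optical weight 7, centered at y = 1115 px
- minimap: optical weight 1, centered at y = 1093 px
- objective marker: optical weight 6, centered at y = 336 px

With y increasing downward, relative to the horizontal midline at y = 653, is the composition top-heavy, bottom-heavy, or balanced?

Σw = 3 + 7 + 1 + 6 = 17.
y-moment: 3·1153 + 7·1115 + 1·1093 + 6·336 = 14373; centroid 14373/17 ≈ 845.47.
Since 845.5 is below (larger y than) 653, the composition reads bottom-heavy.

bottom-heavy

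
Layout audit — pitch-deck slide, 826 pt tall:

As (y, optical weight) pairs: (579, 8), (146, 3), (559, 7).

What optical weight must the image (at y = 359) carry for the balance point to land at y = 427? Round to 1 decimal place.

w ≈ 19.1

Fixed elements: Σw = 8 + 3 + 7 = 18, Σw·y = 8·579 + 3·146 + 7·559 = 8983.
Set Σw·y/Σw = 427: (8983 + 359w) = 427·(18 + w).
Rearranging, w·(359 − 427) = 427·18 − 8983 = -1297, so w ≈ -1297/-68 = 19.07.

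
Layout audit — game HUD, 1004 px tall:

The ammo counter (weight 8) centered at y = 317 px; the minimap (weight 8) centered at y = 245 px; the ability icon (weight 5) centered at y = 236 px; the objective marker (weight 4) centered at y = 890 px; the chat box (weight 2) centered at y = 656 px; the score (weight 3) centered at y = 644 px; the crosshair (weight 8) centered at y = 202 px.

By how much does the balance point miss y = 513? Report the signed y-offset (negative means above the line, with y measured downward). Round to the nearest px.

Σw = 8 + 8 + 5 + 4 + 2 + 3 + 8 = 38.
Σw·y = 8·317 + 8·245 + 5·236 + 4·890 + 2·656 + 3·644 + 8·202 = 14096, so ȳ = 14096/38 ≈ 370.95.
Difference: 370.95 − 513 ≈ -142.05.

≈ -142 px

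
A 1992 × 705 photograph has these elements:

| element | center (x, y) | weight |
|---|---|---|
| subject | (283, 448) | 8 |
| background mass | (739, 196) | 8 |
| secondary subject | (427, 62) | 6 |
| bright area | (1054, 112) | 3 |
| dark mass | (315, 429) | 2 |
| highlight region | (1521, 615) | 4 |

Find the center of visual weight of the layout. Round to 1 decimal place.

Total weight = 8 + 8 + 6 + 3 + 2 + 4 = 31.
Σw·x = 20614; x̄ = 20614/31 ≈ 664.97.
Σw·y = 9178; ȳ = 9178/31 ≈ 296.06.

(665.0, 296.1)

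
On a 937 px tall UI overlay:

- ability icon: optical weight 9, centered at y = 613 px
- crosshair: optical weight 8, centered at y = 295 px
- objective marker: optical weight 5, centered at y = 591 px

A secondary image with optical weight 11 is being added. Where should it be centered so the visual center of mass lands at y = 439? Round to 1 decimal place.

With the secondary image, Σw becomes 9 + 8 + 5 + 11 = 33.
y: target moment 33×439 = 14487; current 9·613 + 8·295 + 5·591 = 10832; the secondary image supplies 3655, so y = 3655/11 ≈ 332.27.

y ≈ 332.3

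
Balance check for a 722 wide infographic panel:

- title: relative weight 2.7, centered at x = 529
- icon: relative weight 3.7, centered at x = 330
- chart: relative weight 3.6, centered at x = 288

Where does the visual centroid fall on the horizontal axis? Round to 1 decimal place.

Σw = 2.7 + 3.7 + 3.6 = 10.0.
Σw·x = 2.7·529 + 3.7·330 + 3.6·288 = 3686.1, so x̄ = 3686.1/10.0 ≈ 368.61.

x ≈ 368.6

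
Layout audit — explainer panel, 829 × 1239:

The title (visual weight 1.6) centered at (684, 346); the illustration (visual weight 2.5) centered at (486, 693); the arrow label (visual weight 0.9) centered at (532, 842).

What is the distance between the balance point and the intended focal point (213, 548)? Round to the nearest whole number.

≈ 350

Σw = 1.6 + 2.5 + 0.9 = 5.0.
Σw·x = 1.6·684 + 2.5·486 + 0.9·532 = 2788.2, so x̄ = 2788.2/5.0 ≈ 557.64.
Σw·y = 1.6·346 + 2.5·693 + 0.9·842 = 3043.9, so ȳ = 3043.9/5.0 ≈ 608.78.
Relative to (213, 548): Δ = (344.64, 60.78); |Δ| = √(344.64² + 60.78²) ≈ 349.96.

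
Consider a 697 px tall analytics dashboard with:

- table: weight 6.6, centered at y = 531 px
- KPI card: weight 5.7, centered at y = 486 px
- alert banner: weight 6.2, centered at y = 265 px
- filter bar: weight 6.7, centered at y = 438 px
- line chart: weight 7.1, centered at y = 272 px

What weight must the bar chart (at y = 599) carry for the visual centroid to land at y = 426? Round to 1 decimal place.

w ≈ 5.6

Existing Σw = 32.3 (6.6 + 5.7 + 6.2 + 6.7 + 7.1); existing moment 6.6·531 + 5.7·486 + 6.2·265 + 6.7·438 + 7.1·272 = 12783.6.
For the centroid to hit 426: (12783.6 + w·599) / (32.3 + w) = 426.
So w = (426·32.3 − 12783.6)/(599 − 426) = 976.2/173 ≈ 5.64.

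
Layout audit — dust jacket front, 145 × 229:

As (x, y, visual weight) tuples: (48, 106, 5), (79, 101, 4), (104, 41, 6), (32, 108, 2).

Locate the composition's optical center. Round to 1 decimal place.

(73.2, 82.1)

Weights sum to 5 + 4 + 6 + 2 = 17.
x-moment: 5·48 + 4·79 + 6·104 + 2·32 = 1244; centroid 1244/17 ≈ 73.18.
y-moment: 5·106 + 4·101 + 6·41 + 2·108 = 1396; centroid 1396/17 ≈ 82.12.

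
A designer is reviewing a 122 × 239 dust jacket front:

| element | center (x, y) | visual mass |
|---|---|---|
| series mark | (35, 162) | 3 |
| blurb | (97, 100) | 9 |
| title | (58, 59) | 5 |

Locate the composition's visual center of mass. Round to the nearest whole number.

(75, 99)

Weights sum to 3 + 9 + 5 = 17.
x-moment: 3·35 + 9·97 + 5·58 = 1268; centroid 1268/17 ≈ 74.59.
y-moment: 3·162 + 9·100 + 5·59 = 1681; centroid 1681/17 ≈ 98.88.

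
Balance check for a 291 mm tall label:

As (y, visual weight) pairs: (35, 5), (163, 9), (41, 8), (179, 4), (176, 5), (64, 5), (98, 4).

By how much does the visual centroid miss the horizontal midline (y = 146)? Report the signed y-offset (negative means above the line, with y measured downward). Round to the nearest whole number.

Total weight = 5 + 9 + 8 + 4 + 5 + 5 + 4 = 40.
y-moment: 5·35 + 9·163 + 8·41 + 4·179 + 5·176 + 5·64 + 4·98 = 4278; centroid 4278/40 ≈ 106.95.
Difference: 106.95 − 146 ≈ -39.05.

≈ -39 mm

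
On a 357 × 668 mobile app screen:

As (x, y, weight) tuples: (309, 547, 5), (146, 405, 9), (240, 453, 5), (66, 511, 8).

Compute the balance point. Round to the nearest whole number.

Weights sum to 5 + 9 + 5 + 8 = 27.
x-moment: 5·309 + 9·146 + 5·240 + 8·66 = 4587; centroid 4587/27 ≈ 169.89.
y-moment: 5·547 + 9·405 + 5·453 + 8·511 = 12733; centroid 12733/27 ≈ 471.59.

(170, 472)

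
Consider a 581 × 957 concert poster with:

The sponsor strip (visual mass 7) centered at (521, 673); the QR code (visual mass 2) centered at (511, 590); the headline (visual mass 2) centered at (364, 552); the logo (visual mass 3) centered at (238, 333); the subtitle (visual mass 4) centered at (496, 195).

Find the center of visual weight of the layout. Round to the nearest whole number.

(450, 487)

Total weight = 7 + 2 + 2 + 3 + 4 = 18.
Σw·x = 7·521 + 2·511 + 2·364 + 3·238 + 4·496 = 8095, so x̄ = 8095/18 ≈ 449.72.
Σw·y = 7·673 + 2·590 + 2·552 + 3·333 + 4·195 = 8774, so ȳ = 8774/18 ≈ 487.44.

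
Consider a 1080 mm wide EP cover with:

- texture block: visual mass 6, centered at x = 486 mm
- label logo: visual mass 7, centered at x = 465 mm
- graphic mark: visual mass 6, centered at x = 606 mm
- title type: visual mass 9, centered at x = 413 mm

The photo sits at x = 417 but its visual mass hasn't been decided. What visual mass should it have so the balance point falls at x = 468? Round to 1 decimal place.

w ≈ 8.2

Fixed elements: Σw = 6 + 7 + 6 + 9 = 28, Σw·x = 6·486 + 7·465 + 6·606 + 9·413 = 13524.
Balance at x = 468 requires (13524 + w·417) / (28 + w) = 468.
So w = (468·28 − 13524)/(417 − 468) = -420/-51 ≈ 8.24.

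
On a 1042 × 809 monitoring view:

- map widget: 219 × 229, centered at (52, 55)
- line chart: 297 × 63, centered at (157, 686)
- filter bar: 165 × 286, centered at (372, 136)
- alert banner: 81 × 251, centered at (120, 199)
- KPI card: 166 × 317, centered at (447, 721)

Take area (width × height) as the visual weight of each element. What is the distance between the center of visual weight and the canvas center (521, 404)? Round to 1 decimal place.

≈ 269.5

Areas → weights: map widget 219·229 = 50151, line chart 297·63 = 18711, filter bar 165·286 = 47190, alert banner 81·251 = 20331, KPI card 166·317 = 52622; Σw = 189005.
x: (50151·52 + 18711·157 + 47190·372 + 20331·120 + 52622·447) / 189005 = 49061913 / 189005 ≈ 259.58
y: (50151·55 + 18711·686 + 47190·136 + 20331·199 + 52622·721) / 189005 = 63998222 / 189005 ≈ 338.61
Offset from (521, 404): Δx ≈ -261.42, Δy ≈ -65.39; distance = √(Δx² + Δy²) ≈ 269.48.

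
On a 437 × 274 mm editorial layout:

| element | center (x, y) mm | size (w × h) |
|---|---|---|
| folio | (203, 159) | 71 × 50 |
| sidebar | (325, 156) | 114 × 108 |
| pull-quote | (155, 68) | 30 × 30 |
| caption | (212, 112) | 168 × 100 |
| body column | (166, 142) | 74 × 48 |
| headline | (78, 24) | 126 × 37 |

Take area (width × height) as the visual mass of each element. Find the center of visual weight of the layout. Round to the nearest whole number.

(224, 121)

Areas: folio 71·50 = 3550, sidebar 114·108 = 12312, pull-quote 30·30 = 900, caption 168·100 = 16800, body column 74·48 = 3552, headline 126·37 = 4662. Total weight = 41776.
x: (3550·203 + 12312·325 + 900·155 + 16800·212 + 3552·166 + 4662·78) / 41776 = 9376418 / 41776 ≈ 224.45
y: (3550·159 + 12312·156 + 900·68 + 16800·112 + 3552·142 + 4662·24) / 41776 = 5044194 / 41776 ≈ 120.74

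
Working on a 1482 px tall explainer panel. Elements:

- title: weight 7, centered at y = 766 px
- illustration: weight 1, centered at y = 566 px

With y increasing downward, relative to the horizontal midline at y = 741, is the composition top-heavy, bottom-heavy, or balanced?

Weights sum to 7 + 1 = 8.
y: (7·766 + 1·566) / 8 = 5928 / 8 ≈ 741.00
741.00 = 741 exactly: balanced.

balanced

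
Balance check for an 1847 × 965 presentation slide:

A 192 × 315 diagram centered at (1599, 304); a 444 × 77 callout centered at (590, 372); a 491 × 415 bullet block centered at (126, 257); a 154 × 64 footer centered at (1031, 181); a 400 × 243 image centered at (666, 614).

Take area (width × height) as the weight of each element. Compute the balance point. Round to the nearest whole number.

(536, 357)

Areas → weights: diagram 192·315 = 60480, callout 444·77 = 34188, bullet block 491·415 = 203765, footer 154·64 = 9856, image 400·243 = 97200; Σw = 405489.
x-moment: 60480·1599 + 34188·590 + 203765·126 + 9856·1031 + 97200·666 = 217449566; centroid 217449566/405489 ≈ 536.27.
y-moment: 60480·304 + 34188·372 + 203765·257 + 9856·181 + 97200·614 = 144936197; centroid 144936197/405489 ≈ 357.44.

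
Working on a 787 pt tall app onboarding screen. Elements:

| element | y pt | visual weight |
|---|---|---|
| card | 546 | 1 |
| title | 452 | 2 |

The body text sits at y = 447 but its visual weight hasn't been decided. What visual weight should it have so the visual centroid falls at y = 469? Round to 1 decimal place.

Known weights sum to 1 + 2 = 3; their moment is 1·546 + 2·452 = 1450.
Set Σw·y/Σw = 469: (1450 + 447w) = 469·(3 + w).
Rearranging, w·(447 − 469) = 469·3 − 1450 = -43, so w ≈ -43/-22 = 1.95.

w ≈ 2.0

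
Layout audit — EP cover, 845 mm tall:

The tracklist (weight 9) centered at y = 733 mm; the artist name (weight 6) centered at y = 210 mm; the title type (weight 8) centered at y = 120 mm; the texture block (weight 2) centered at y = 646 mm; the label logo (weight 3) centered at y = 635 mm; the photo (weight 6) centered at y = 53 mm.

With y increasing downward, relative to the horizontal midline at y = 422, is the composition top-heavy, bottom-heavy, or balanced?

top-heavy

Σw = 9 + 6 + 8 + 2 + 3 + 6 = 34.
y: (9·733 + 6·210 + 8·120 + 2·646 + 3·635 + 6·53) / 34 = 12332 / 34 ≈ 362.71
362.7 lies above (smaller y than) the midline 422, so the layout is top-heavy.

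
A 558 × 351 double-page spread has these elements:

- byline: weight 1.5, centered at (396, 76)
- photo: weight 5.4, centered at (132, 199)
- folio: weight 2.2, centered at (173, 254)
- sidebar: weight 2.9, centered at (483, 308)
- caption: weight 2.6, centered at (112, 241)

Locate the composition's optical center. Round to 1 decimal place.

Total weight = 1.5 + 5.4 + 2.2 + 2.9 + 2.6 = 14.6.
Σw·x = 1.5·396 + 5.4·132 + 2.2·173 + 2.9·483 + 2.6·112 = 3379.3, so x̄ = 3379.3/14.6 ≈ 231.46.
Σw·y = 1.5·76 + 5.4·199 + 2.2·254 + 2.9·308 + 2.6·241 = 3267.2, so ȳ = 3267.2/14.6 ≈ 223.78.

(231.5, 223.8)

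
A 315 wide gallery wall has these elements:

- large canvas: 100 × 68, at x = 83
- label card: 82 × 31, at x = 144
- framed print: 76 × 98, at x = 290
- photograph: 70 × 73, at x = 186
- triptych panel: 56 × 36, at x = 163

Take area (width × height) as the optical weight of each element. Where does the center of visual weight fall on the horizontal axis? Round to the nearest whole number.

Areas → weights: large canvas 100·68 = 6800, label card 82·31 = 2542, framed print 76·98 = 7448, photograph 70·73 = 5110, triptych panel 56·36 = 2016; Σw = 23916.
x: (6800·83 + 2542·144 + 7448·290 + 5110·186 + 2016·163) / 23916 = 4369436 / 23916 ≈ 182.70

x ≈ 183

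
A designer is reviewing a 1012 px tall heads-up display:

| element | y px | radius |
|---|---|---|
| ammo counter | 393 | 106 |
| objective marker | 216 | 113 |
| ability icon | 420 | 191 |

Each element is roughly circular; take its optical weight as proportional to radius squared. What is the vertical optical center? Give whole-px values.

y ≈ 372

r² weights: ammo counter 106² = 11236, objective marker 113² = 12769, ability icon 191² = 36481. Total = 60486.
Σw·y = 11236·393 + 12769·216 + 36481·420 = 22495872, so ȳ = 22495872/60486 ≈ 371.92.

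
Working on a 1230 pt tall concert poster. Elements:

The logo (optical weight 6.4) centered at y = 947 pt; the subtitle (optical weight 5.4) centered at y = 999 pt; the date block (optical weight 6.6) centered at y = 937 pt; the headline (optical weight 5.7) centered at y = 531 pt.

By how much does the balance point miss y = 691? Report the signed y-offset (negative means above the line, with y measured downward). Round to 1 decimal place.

≈ 166.5 pt

Σw = 6.4 + 5.4 + 6.6 + 5.7 = 24.1.
y-moment: 6.4·947 + 5.4·999 + 6.6·937 + 5.7·531 = 20666.3; centroid 20666.3/24.1 ≈ 857.52.
Offset from y = 691: 857.52 − 691 ≈ 166.52.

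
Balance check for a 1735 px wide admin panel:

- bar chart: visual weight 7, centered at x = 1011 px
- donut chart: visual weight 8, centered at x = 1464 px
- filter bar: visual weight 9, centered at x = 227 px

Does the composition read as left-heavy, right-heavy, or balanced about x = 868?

balanced

Σw = 7 + 8 + 9 = 24.
Σw·x = 7·1011 + 8·1464 + 9·227 = 20832, so x̄ = 20832/24 ≈ 868.00.
That equals the midline 868 — balanced.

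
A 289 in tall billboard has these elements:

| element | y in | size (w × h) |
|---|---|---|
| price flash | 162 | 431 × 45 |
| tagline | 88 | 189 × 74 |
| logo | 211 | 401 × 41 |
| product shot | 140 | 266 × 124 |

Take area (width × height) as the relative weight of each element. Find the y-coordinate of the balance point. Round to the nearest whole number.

y ≈ 150

Areas → weights: price flash 431·45 = 19395, tagline 189·74 = 13986, logo 401·41 = 16441, product shot 266·124 = 32984; Σw = 82806.
Σw·y = 19395·162 + 13986·88 + 16441·211 + 32984·140 = 12459569, so ȳ = 12459569/82806 ≈ 150.47.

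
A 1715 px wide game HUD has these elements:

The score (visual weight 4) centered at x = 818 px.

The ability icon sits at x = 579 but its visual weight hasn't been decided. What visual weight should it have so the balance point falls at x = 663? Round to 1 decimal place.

w ≈ 7.4

The single fixed element contributes weight 4, moment 4·818 = 3272.
Balance at x = 663 requires (3272 + w·579) / (4 + w) = 663.
Solving: w = (663·4 − 3272) / (579 − 663) = -620 / -84 ≈ 7.38.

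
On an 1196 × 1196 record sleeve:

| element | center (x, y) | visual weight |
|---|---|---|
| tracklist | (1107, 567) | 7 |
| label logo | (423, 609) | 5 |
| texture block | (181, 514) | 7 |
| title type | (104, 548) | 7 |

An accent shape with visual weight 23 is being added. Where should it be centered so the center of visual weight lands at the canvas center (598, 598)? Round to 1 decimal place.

New total weight: (7 + 5 + 7 + 7) + 23 = 49.
x: need Σw·x = 49·598 = 29302. Existing = 7·1107 + 5·423 + 7·181 + 7·104 = 11859. Remainder 17443 / 23 ≈ 758.39.
y: need Σw·y = 49·598 = 29302. Existing = 7·567 + 5·609 + 7·514 + 7·548 = 14448. Remainder 14854 / 23 ≈ 645.83.

(758.4, 645.8)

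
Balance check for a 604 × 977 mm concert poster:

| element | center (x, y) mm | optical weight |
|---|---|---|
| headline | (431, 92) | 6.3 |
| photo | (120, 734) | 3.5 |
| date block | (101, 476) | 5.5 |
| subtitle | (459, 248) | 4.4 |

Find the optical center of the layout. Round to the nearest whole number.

Total weight = 6.3 + 3.5 + 5.5 + 4.4 = 19.7.
x: (6.3·431 + 3.5·120 + 5.5·101 + 4.4·459) / 19.7 = 5710.4 / 19.7 ≈ 289.87
y: (6.3·92 + 3.5·734 + 5.5·476 + 4.4·248) / 19.7 = 6857.8 / 19.7 ≈ 348.11

(290, 348)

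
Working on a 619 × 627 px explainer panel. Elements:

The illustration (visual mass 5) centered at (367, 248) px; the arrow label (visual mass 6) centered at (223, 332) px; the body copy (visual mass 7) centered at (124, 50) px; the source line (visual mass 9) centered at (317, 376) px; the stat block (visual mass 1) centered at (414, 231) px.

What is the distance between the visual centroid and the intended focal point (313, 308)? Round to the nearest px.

≈ 73 px

Weights sum to 5 + 6 + 7 + 9 + 1 = 28.
Σw·x = 5·367 + 6·223 + 7·124 + 9·317 + 1·414 = 7308, so x̄ = 7308/28 ≈ 261.00.
Σw·y = 5·248 + 6·332 + 7·50 + 9·376 + 1·231 = 7197, so ȳ = 7197/28 ≈ 257.04.
Offset from (313, 308): Δx ≈ -52.00, Δy ≈ -50.96; distance = √(Δx² + Δy²) ≈ 72.81.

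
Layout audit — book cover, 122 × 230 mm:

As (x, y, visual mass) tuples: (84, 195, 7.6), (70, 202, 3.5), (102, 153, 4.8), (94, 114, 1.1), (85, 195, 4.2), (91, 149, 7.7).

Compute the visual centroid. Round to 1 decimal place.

Total weight = 7.6 + 3.5 + 4.8 + 1.1 + 4.2 + 7.7 = 28.9.
x: moment 2534.1 / weight 28.9 ≈ 87.69
Σw·y = 5015.1; ȳ = 5015.1/28.9 ≈ 173.53.

(87.7, 173.5)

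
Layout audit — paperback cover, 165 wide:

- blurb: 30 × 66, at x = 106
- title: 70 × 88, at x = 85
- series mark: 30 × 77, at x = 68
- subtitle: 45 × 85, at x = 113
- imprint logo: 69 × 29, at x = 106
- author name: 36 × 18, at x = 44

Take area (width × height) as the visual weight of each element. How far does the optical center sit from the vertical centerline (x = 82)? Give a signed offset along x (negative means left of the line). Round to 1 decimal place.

Areas: blurb 30·66 = 1980, title 70·88 = 6160, series mark 30·77 = 2310, subtitle 45·85 = 3825, imprint logo 69·29 = 2001, author name 36·18 = 648. Total weight = 16924.
Σw·x = 1563403; x̄ = 1563403/16924 ≈ 92.38.
Against x = 82, that's 92.38 − 82 = 10.38.

≈ 10.4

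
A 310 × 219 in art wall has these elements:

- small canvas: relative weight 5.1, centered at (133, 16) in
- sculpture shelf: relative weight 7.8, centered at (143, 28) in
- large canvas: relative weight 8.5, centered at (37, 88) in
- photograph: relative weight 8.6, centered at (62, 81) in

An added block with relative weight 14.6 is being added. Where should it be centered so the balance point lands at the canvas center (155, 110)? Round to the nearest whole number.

After adding the added block, total weight = 5.1 + 7.8 + 8.5 + 8.6 + 14.6 = 44.6.
Along x: (2641.4 + 14.6·x) / 44.6 = 155 (existing moment 5.1·133 + 7.8·143 + 8.5·37 + 8.6·62 = 2641.4) ⇒ x = (6913.0 − 2641.4) / 14.6 ≈ 292.58.
Along y: (1744.6 + 14.6·y) / 44.6 = 110 (existing moment 5.1·16 + 7.8·28 + 8.5·88 + 8.6·81 = 1744.6) ⇒ y = (4906.0 − 1744.6) / 14.6 ≈ 216.53.

(293, 217)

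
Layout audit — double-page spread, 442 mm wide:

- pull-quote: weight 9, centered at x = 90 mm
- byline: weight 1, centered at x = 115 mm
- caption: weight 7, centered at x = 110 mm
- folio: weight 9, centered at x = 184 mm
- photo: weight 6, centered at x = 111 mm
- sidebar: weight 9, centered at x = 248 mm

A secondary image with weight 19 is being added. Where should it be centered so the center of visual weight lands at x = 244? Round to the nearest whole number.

With the secondary image, Σw becomes 9 + 1 + 7 + 9 + 6 + 9 + 19 = 60.
x: need Σw·x = 60·244 = 14640. Existing = 9·90 + 1·115 + 7·110 + 9·184 + 6·111 + 9·248 = 6249. Remainder 8391 / 19 ≈ 441.63.

x ≈ 442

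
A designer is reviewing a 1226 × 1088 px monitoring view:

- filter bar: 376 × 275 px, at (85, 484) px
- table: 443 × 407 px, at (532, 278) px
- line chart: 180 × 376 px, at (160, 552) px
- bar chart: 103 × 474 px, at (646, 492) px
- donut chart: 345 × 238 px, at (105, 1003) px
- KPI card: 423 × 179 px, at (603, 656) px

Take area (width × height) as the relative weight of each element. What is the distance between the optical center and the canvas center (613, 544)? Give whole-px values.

≈ 253 px

Areas → weights: filter bar 376·275 = 103400, table 443·407 = 180301, line chart 180·376 = 67680, bar chart 103·474 = 48822, donut chart 345·238 = 82110, KPI card 423·179 = 75717; Σw = 558030.
Σw·x = 103400·85 + 180301·532 + 67680·160 + 48822·646 + 82110·105 + 75717·603 = 201355845, so x̄ = 201355845/558030 ≈ 360.83.
Σw·y = 103400·484 + 180301·278 + 67680·552 + 48822·492 + 82110·1003 + 75717·656 = 293575744, so ȳ = 293575744/558030 ≈ 526.09.
Offset from (613, 544): Δx ≈ -252.17, Δy ≈ -17.91; distance = √(Δx² + Δy²) ≈ 252.80.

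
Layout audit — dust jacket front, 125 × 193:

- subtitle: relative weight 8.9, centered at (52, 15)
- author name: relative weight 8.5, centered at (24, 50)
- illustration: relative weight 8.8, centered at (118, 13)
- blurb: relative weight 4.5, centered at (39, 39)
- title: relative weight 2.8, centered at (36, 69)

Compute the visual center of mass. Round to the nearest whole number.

Σw = 8.9 + 8.5 + 8.8 + 4.5 + 2.8 = 33.5.
x-moment: 8.9·52 + 8.5·24 + 8.8·118 + 4.5·39 + 2.8·36 = 1981.5; centroid 1981.5/33.5 ≈ 59.15.
y-moment: 8.9·15 + 8.5·50 + 8.8·13 + 4.5·39 + 2.8·69 = 1041.6; centroid 1041.6/33.5 ≈ 31.09.

(59, 31)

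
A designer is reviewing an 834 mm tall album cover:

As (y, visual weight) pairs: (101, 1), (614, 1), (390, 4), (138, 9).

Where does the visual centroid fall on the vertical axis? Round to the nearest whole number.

y ≈ 234

Weights sum to 1 + 1 + 4 + 9 = 15.
Σw·y = 1·101 + 1·614 + 4·390 + 9·138 = 3517, so ȳ = 3517/15 ≈ 234.47.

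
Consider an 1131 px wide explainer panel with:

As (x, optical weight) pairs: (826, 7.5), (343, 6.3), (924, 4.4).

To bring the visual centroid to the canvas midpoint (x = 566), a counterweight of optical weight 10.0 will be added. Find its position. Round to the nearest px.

After adding the counterweight, total weight = 7.5 + 6.3 + 4.4 + 10.0 = 28.2.
x: target moment 28.2×566 = 15961.2; current 7.5·826 + 6.3·343 + 4.4·924 = 12421.5; the counterweight supplies 3539.7, so x = 3539.7/10.0 ≈ 353.97.

x ≈ 354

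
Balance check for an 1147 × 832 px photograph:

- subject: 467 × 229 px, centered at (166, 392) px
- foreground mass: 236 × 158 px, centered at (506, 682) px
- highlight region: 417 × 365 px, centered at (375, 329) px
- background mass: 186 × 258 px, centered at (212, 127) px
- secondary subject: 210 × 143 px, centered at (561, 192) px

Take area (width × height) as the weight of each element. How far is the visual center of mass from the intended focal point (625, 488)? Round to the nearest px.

Taking area as weight: subject 467·229 = 106943, foreground mass 236·158 = 37288, highlight region 417·365 = 152205, background mass 186·258 = 47988, secondary subject 210·143 = 30030. Sum 374454.
x: (106943·166 + 37288·506 + 152205·375 + 47988·212 + 30030·561) / 374454 = 120717427 / 374454 ≈ 322.38
y: (106943·392 + 37288·682 + 152205·329 + 47988·127 + 30030·192) / 374454 = 129287753 / 374454 ≈ 345.27
Relative to (625, 488): Δ = (-302.62, -142.73); |Δ| = √(-302.62² + -142.73²) ≈ 334.59.

≈ 335 px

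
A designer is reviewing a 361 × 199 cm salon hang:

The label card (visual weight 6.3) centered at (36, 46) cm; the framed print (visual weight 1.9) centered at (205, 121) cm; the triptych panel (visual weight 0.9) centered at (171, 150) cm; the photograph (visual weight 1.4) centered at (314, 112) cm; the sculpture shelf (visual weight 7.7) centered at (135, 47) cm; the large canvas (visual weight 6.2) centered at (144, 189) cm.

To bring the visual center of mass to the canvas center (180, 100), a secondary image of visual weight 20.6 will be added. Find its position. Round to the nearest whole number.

(241, 105)

After adding the secondary image, total weight = 6.3 + 1.9 + 0.9 + 1.4 + 7.7 + 6.2 + 20.6 = 45.0.
x: target moment 45.0×180 = 8100.0; current 6.3·36 + 1.9·205 + 0.9·171 + 1.4·314 + 7.7·135 + 6.2·144 = 3142.1; the secondary image supplies 4957.9, so x = 4957.9/20.6 ≈ 240.67.
y: target moment 45.0×100 = 4500.0; current 6.3·46 + 1.9·121 + 0.9·150 + 1.4·112 + 7.7·47 + 6.2·189 = 2345.2; the secondary image supplies 2154.8, so y = 2154.8/20.6 ≈ 104.60.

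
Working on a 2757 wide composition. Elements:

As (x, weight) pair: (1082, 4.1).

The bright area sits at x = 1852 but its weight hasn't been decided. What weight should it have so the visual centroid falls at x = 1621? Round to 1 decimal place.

Known: weight 4.1 with moment 4.1·1082 = 4436.2.
Set Σw·x/Σw = 1621: (4436.2 + 1852w) = 1621·(4.1 + w).
Rearranging, w·(1852 − 1621) = 1621·4.1 − 4436.2 = 2209.9, so w ≈ 2209.9/231 = 9.57.

w ≈ 9.6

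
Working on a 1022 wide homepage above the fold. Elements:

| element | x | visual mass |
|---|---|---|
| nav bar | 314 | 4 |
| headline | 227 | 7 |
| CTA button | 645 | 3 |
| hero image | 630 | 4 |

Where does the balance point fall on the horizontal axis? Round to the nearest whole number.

Σw = 4 + 7 + 3 + 4 = 18.
Σw·x = 4·314 + 7·227 + 3·645 + 4·630 = 7300, so x̄ = 7300/18 ≈ 405.56.

x ≈ 406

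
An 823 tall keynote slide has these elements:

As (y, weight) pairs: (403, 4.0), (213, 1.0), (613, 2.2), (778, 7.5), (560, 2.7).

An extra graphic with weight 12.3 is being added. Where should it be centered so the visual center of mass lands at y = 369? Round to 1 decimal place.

y ≈ 35.7

With the extra graphic, Σw becomes 4.0 + 1.0 + 2.2 + 7.5 + 2.7 + 12.3 = 29.7.
Along y: (10520.6 + 12.3·y) / 29.7 = 369 (existing moment 4.0·403 + 1.0·213 + 2.2·613 + 7.5·778 + 2.7·560 = 10520.6) ⇒ y = (10959.3 − 10520.6) / 12.3 ≈ 35.67.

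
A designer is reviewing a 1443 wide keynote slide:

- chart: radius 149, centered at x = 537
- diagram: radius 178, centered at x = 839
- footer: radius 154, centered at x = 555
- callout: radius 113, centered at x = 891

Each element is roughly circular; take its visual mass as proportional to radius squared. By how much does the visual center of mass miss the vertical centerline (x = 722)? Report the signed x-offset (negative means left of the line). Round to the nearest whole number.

Weights ∝ r²: chart 149² = 22201, diagram 178² = 31684, footer 154² = 23716, callout 113² = 12769; Σw = 90370.
x: (22201·537 + 31684·839 + 23716·555 + 12769·891) / 90370 = 63044372 / 90370 ≈ 697.63
Difference: 697.63 − 722 ≈ -24.37.

≈ -24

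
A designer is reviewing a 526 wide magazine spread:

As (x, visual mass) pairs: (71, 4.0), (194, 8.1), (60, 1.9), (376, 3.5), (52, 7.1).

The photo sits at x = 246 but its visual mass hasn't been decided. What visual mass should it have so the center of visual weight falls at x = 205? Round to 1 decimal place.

Existing Σw = 24.6 (4.0 + 8.1 + 1.9 + 3.5 + 7.1); existing moment 4.0·71 + 8.1·194 + 1.9·60 + 3.5·376 + 7.1·52 = 3654.6.
For the centroid to hit 205: (3654.6 + w·246) / (24.6 + w) = 205.
Rearranging, w·(246 − 205) = 205·24.6 − 3654.6 = 1388.4, so w ≈ 1388.4/41 = 33.86.

w ≈ 33.9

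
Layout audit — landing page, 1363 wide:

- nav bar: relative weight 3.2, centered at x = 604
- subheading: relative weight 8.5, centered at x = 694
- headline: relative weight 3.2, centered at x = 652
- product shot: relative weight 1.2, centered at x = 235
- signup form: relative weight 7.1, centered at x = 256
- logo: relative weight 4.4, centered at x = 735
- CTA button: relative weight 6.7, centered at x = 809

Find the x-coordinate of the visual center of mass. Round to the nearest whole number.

Weights sum to 3.2 + 8.5 + 3.2 + 1.2 + 7.1 + 4.4 + 6.7 = 34.3.
Σw·x = 20672.1; x̄ = 20672.1/34.3 ≈ 602.69.

x ≈ 603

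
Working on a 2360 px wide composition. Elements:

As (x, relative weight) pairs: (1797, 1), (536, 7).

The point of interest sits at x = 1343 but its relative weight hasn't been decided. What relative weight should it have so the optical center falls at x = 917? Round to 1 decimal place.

Known weights sum to 1 + 7 = 8; their moment is 1·1797 + 7·536 = 5549.
Balance at x = 917 requires (5549 + w·1343) / (8 + w) = 917.
Rearranging, w·(1343 − 917) = 917·8 − 5549 = 1787, so w ≈ 1787/426 = 4.19.

w ≈ 4.2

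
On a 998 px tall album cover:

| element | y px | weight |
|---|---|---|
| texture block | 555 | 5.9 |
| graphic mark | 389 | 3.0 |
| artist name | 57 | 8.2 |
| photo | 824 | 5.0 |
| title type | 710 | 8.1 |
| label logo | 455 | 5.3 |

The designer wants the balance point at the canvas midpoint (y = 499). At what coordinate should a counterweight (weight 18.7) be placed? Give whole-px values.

After adding the counterweight, total weight = 5.9 + 3.0 + 8.2 + 5.0 + 8.1 + 5.3 + 18.7 = 54.2.
y: need Σw·y = 54.2·499 = 27045.8. Existing = 5.9·555 + 3.0·389 + 8.2·57 + 5.0·824 + 8.1·710 + 5.3·455 = 17191.4. Remainder 9854.4 / 18.7 ≈ 526.97.

y ≈ 527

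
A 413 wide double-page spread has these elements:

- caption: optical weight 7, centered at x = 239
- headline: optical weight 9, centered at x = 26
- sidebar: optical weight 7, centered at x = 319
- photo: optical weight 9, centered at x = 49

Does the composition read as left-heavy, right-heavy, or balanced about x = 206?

Total weight = 7 + 9 + 7 + 9 = 32.
x: (7·239 + 9·26 + 7·319 + 9·49) / 32 = 4581 / 32 ≈ 143.16
143.2 lies left of the midline 206, so the layout is left-heavy.

left-heavy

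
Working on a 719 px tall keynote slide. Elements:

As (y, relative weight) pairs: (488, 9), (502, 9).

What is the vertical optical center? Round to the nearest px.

y ≈ 495

Σw = 9 + 9 = 18.
y: (9·488 + 9·502) / 18 = 8910 / 18 ≈ 495.00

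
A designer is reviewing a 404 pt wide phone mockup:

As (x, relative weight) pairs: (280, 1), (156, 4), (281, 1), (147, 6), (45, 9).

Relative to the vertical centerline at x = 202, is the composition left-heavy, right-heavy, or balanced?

left-heavy

Total weight = 1 + 4 + 1 + 6 + 9 = 21.
x: (1·280 + 4·156 + 1·281 + 6·147 + 9·45) / 21 = 2472 / 21 ≈ 117.71
117.7 vs midline 202 → left-heavy.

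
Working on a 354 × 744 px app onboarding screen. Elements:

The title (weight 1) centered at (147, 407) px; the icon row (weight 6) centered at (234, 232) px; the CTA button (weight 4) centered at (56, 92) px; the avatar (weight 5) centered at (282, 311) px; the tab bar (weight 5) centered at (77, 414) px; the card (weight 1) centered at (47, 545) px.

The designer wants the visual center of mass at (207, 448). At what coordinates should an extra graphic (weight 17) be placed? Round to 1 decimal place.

After adding the extra graphic, total weight = 1 + 6 + 4 + 5 + 5 + 1 + 17 = 39.
x: need Σw·x = 39·207 = 8073. Existing = 1·147 + 6·234 + 4·56 + 5·282 + 5·77 + 1·47 = 3617. Remainder 4456 / 17 ≈ 262.12.
y: need Σw·y = 39·448 = 17472. Existing = 1·407 + 6·232 + 4·92 + 5·311 + 5·414 + 1·545 = 6337. Remainder 11135 / 17 ≈ 655.00.

(262.1, 655.0)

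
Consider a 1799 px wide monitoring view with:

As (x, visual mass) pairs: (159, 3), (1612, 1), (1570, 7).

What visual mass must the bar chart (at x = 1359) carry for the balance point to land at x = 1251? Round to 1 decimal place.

w ≈ 6.3

Known weights sum to 3 + 1 + 7 = 11; their moment is 3·159 + 1·1612 + 7·1570 = 13079.
Balance at x = 1251 requires (13079 + w·1359) / (11 + w) = 1251.
Rearranging, w·(1359 − 1251) = 1251·11 − 13079 = 682, so w ≈ 682/108 = 6.31.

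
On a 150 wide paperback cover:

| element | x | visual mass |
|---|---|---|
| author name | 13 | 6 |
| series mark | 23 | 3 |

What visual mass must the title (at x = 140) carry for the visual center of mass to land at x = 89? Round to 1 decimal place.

Known weights sum to 6 + 3 = 9; their moment is 6·13 + 3·23 = 147.
Set Σw·x/Σw = 89: (147 + 140w) = 89·(9 + w).
So w = (89·9 − 147)/(140 − 89) = 654/51 ≈ 12.82.

w ≈ 12.8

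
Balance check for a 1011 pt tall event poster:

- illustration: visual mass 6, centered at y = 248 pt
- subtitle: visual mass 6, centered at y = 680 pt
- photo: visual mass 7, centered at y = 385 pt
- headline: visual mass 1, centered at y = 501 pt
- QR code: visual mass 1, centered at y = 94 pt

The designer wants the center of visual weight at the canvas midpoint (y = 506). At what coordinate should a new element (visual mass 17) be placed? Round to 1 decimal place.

After adding the new element, total weight = 6 + 6 + 7 + 1 + 1 + 17 = 38.
y: target moment 38×506 = 19228; current 6·248 + 6·680 + 7·385 + 1·501 + 1·94 = 8858; the new element supplies 10370, so y = 10370/17 ≈ 610.00.

y ≈ 610.0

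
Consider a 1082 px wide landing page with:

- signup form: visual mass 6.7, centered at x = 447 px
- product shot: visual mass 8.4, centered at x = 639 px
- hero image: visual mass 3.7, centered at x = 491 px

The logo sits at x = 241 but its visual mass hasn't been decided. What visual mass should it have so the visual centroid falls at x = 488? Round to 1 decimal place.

w ≈ 4.1

Fixed elements: Σw = 6.7 + 8.4 + 3.7 = 18.8, Σw·x = 6.7·447 + 8.4·639 + 3.7·491 = 10179.2.
Set Σw·x/Σw = 488: (10179.2 + 241w) = 488·(18.8 + w).
Solving: w = (488·18.8 − 10179.2) / (241 − 488) = -1004.8 / -247 ≈ 4.07.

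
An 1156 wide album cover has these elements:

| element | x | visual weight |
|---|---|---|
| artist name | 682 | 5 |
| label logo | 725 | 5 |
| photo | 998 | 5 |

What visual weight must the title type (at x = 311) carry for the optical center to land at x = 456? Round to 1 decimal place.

w ≈ 35.8

Fixed elements: Σw = 5 + 5 + 5 = 15, Σw·x = 5·682 + 5·725 + 5·998 = 12025.
For the centroid to hit 456: (12025 + w·311) / (15 + w) = 456.
Rearranging, w·(311 − 456) = 456·15 − 12025 = -5185, so w ≈ -5185/-145 = 35.76.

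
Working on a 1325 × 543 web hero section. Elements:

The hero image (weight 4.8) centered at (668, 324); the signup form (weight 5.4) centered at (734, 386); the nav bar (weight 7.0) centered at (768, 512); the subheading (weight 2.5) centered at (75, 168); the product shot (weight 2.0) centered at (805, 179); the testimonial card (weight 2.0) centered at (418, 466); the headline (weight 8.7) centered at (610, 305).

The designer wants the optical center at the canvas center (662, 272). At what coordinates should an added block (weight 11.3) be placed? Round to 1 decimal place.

With the added block, Σw becomes 4.8 + 5.4 + 7.0 + 2.5 + 2.0 + 2.0 + 8.7 + 11.3 = 43.7.
Along x: (20486.5 + 11.3·x) / 43.7 = 662 (existing moment 4.8·668 + 5.4·734 + 7.0·768 + 2.5·75 + 2.0·805 + 2.0·418 + 8.7·610 = 20486.5) ⇒ x = (28929.4 − 20486.5) / 11.3 ≈ 747.16.
Along y: (11587.1 + 11.3·y) / 43.7 = 272 (existing moment 4.8·324 + 5.4·386 + 7.0·512 + 2.5·168 + 2.0·179 + 2.0·466 + 8.7·305 = 11587.1) ⇒ y = (11886.4 − 11587.1) / 11.3 ≈ 26.49.

(747.2, 26.5)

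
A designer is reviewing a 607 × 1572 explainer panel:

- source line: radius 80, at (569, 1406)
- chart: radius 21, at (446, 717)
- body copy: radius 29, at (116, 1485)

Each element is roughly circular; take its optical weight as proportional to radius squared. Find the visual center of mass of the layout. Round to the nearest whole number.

(512, 1375)

r² weights: source line 80² = 6400, chart 21² = 441, body copy 29² = 841. Total = 7682.
x-moment: 6400·569 + 441·446 + 841·116 = 3935842; centroid 3935842/7682 ≈ 512.35.
y-moment: 6400·1406 + 441·717 + 841·1485 = 10563482; centroid 10563482/7682 ≈ 1375.10.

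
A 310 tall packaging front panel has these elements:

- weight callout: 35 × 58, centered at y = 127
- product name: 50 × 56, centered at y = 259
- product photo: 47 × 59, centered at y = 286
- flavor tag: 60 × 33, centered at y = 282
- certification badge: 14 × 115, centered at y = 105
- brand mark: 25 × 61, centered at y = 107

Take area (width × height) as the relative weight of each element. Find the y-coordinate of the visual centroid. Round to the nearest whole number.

Areas: weight callout 35·58 = 2030, product name 50·56 = 2800, product photo 47·59 = 2773, flavor tag 60·33 = 1980, certification badge 14·115 = 1610, brand mark 25·61 = 1525. Total weight = 12718.
y: moment 2666673 / weight 12718 ≈ 209.68

y ≈ 210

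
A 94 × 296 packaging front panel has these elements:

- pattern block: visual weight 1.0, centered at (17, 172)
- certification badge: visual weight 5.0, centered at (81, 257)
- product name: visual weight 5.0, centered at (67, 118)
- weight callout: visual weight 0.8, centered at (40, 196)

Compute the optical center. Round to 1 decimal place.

(66.9, 186.8)

Total weight = 1.0 + 5.0 + 5.0 + 0.8 = 11.8.
Σw·x = 1.0·17 + 5.0·81 + 5.0·67 + 0.8·40 = 789.0, so x̄ = 789.0/11.8 ≈ 66.86.
Σw·y = 1.0·172 + 5.0·257 + 5.0·118 + 0.8·196 = 2203.8, so ȳ = 2203.8/11.8 ≈ 186.76.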